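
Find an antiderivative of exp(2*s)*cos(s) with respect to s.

Let I denote the integral. Integrate by parts with u = cos(s), dv = exp(2*s) ds, so v = exp(2*s)/2: I = exp(2*s)*cos(s)/2 + (1/2)·∫ exp(2*s)*sin(s) ds.
Apply parts again with u = sin(s), dv = exp(2*s) ds: ∫ exp(2*s)*sin(s) ds = exp(2*s)*sin(s)/2 − (1/2)·I. Substituting back brings back I: I = exp(2*s)*sin(s)/4 + exp(2*s)*cos(s)/2 − (1/4)·I.
Solving for I: (1 + 1/4)·I equals the remaining terms, so I = (4/5)·(exp(2*s)*sin(s)/4 + exp(2*s)*cos(s)/2).

exp(2*s)*sin(s)/5 + 2*exp(2*s)*cos(s)/5 + C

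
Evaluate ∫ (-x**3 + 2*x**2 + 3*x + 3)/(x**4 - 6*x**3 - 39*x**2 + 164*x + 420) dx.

Factor the denominator: (x - 7)*(x - 6)*(x + 2)*(x + 5).
Partial-fraction decomposition: -163/(396*(x + 5)) + 13/(216*(x + 2)) + 123/(88*(x - 6)) - 221/(108*(x - 7)).
Integrate each term: A/(x−a) contributes A·log|x−a|.

-221*log(x - 7)/108 + 123*log(x - 6)/88 + 13*log(x + 2)/216 - 163*log(x + 5)/396 + C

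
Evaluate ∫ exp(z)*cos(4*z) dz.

Let I denote the integral. Integrate by parts with u = cos(4*z), dv = exp(z) dz, so v = exp(z): I = exp(z)*cos(4*z) + 4·∫ exp(z)*sin(4*z) dz.
Apply parts again with u = sin(4*z), dv = exp(z) dz: ∫ exp(z)*sin(4*z) dz = exp(z)*sin(4*z) − 4·I. Substituting back brings back I: I = 4*exp(z)*sin(4*z) + exp(z)*cos(4*z) − 16·I.
Solving for I: (1 + 16)·I equals the remaining terms, so I = (1/17)·(4*exp(z)*sin(4*z) + exp(z)*cos(4*z)).

4*exp(z)*sin(4*z)/17 + exp(z)*cos(4*z)/17 + C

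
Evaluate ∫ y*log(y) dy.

y**2*log(y)/2 - y**2/4 + C

Use integration by parts with u = log(y), dv = y dy.
Then du = 1/y dy and v = y**2/2.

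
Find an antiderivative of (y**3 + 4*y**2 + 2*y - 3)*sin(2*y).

-y**3*cos(2*y)/2 + 3*y**2*sin(2*y)/4 - 2*y**2*cos(2*y) + 2*y*sin(2*y) - y*cos(2*y)/4 + sin(2*y)/8 + 5*cos(2*y)/2 + C

Use integration by parts with u = y**3 + 4*y**2 + 2*y - 3, dv = sin(2*y) dy, so v = -cos(2*y)/2.
Apply parts 3 times (tabular method): alternate signs, differentiate u down to 0, integrate dv up.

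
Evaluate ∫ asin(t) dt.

Use integration by parts with u = arcsin(t), dv = dt.
Then du = 1/sqrt(-t**2 + 1) dt.

t*asin(t) + sqrt(-t**2 + 1) + C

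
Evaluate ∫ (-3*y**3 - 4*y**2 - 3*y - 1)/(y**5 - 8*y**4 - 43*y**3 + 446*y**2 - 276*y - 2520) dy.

62375*log(y - 6)/10816 - 491*log(y - 5)/84 - 13*log(y + 2)/2240 + 853*log(y + 7)/10140 + 811/(104*y - 624) + C

Factor the denominator: (y - 6)**2*(y - 5)*(y + 2)*(y + 7).
Partial-fraction decomposition: 853/(10140*(y + 7)) - 13/(2240*(y + 2)) - 491/(84*(y - 5)) + 62375/(10816*(y - 6)) - 811/(104*(y - 6)**2).
Integrate each term; A/(y−a) gives A·log|y−a|; A/(y−a)² gives −A/(y−a).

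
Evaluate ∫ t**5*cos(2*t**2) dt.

t**4*sin(2*t**2)/4 + t**2*cos(2*t**2)/4 - sin(2*t**2)/8 + C

Let u = t², du = 2t dt; rewrite as (1/2)∫ u^2·cos(2u) du.
Now integrate by parts 2 times.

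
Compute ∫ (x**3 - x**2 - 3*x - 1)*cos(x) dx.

x**3*sin(x) - x**2*sin(x) + 3*x**2*cos(x) - 9*x*sin(x) - 2*x*cos(x) + sin(x) - 9*cos(x) + C

Use integration by parts with u = x**3 - x**2 - 3*x - 1, dv = cos(x) dx, so v = sin(x).
Apply parts 3 times (tabular method): alternate signs, differentiate u down to 0, integrate dv up.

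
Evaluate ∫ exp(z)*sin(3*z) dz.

Let I denote the integral. Integrate by parts with u = sin(3*z), dv = exp(z) dz, so v = exp(z): I = exp(z)*sin(3*z) − 3·∫ exp(z)*cos(3*z) dz.
Apply parts again with u = cos(3*z), dv = exp(z) dz: ∫ exp(z)*cos(3*z) dz = exp(z)*cos(3*z) + 3·I. Substituting back brings back I: I = exp(z)*sin(3*z) - 3*exp(z)*cos(3*z) − 9·I.
Solving for I: (1 + 9)·I equals the remaining terms, so I = (1/10)·(exp(z)*sin(3*z) - 3*exp(z)*cos(3*z)).

exp(z)*sin(3*z)/10 - 3*exp(z)*cos(3*z)/10 + C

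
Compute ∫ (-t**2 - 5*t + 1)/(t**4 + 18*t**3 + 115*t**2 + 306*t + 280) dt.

7*log(t + 2)/30 - 5*log(t + 4)/6 + log(t + 5)/6 + 13*log(t + 7)/30 + C

Factor the denominator: (t + 2)*(t + 4)*(t + 5)*(t + 7).
Partial-fraction decomposition: 13/(30*(t + 7)) + 1/(6*(t + 5)) - 5/(6*(t + 4)) + 7/(30*(t + 2)).
Integrate each term: A/(t−a) contributes A·log|t−a|.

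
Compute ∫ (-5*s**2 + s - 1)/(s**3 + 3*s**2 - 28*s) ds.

log(s)/28 - 7*log(s - 4)/4 - 23*log(s + 7)/7 + C

Factor the denominator: s*(s - 4)*(s + 7).
Partial-fraction decomposition: -23/(7*(s + 7)) - 7/(4*(s - 4)) + 1/(28*s).
Integrate each term: A/(s−a) contributes A·log|s−a|.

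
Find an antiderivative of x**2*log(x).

x**3*log(x)/3 - x**3/9 + C

Use integration by parts with u = log(x), dv = x**2 dx.
Then du = 1/x dx and v = x**3/3.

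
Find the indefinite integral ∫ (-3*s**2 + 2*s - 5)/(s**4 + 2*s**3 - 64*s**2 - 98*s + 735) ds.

Factor the denominator: (s - 7)*(s - 3)*(s + 5)*(s + 7).
Partial-fraction decomposition: 83/(140*(s + 7)) - 15/(32*(s + 5)) + 13/(160*(s - 3)) - 23/(112*(s - 7)).
Integrate each term: A/(s−a) contributes A·log|s−a|.

-23*log(s - 7)/112 + 13*log(s - 3)/160 - 15*log(s + 5)/32 + 83*log(s + 7)/140 + C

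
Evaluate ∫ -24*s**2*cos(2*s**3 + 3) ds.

Let u = 2*s**3 + 3, so du = (6*s**2) ds.
Rewriting, the integral becomes -4·∫ cos(u) du = -4·sin(u).
Substituting back, u = 2*s**3 + 3.

-4*sin(2*s**3 + 3) + C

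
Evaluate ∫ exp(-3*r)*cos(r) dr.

Let I denote the integral. Integrate by parts with u = cos(r), dv = exp(-3*r) dr, so v = -exp(-3*r)/3: I = -exp(-3*r)*cos(r)/3 − (1/3)·∫ exp(-3*r)*sin(r) dr.
Apply parts again with u = sin(r), dv = exp(-3*r) dr: ∫ exp(-3*r)*sin(r) dr = -exp(-3*r)*sin(r)/3 + (1/3)·I. Substituting back brings back I: I = exp(-3*r)*sin(r)/9 - exp(-3*r)*cos(r)/3 − (1/9)·I.
Solving for I: (1 + 1/9)·I equals the remaining terms, so I = (9/10)·(exp(-3*r)*sin(r)/9 - exp(-3*r)*cos(r)/3).

exp(-3*r)*sin(r)/10 - 3*exp(-3*r)*cos(r)/10 + C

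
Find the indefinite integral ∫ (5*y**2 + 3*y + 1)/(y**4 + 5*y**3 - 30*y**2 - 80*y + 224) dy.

93*log(y - 4)/176 - log(y - 2)/4 + 23*log(y + 4)/48 - 25*log(y + 7)/33 + C

Factor the denominator: (y - 4)*(y - 2)*(y + 4)*(y + 7).
Partial-fraction decomposition: -25/(33*(y + 7)) + 23/(48*(y + 4)) - 1/(4*(y - 2)) + 93/(176*(y - 4)).
Integrate each term: A/(y−a) contributes A·log|y−a|.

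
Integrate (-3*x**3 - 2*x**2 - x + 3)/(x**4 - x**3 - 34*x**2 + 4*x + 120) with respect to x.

-723*log(x - 6)/352 + 31*log(x - 2)/112 + 7*log(x + 2)/32 - 111*log(x + 5)/77 + C

Factor the denominator: (x - 6)*(x - 2)*(x + 2)*(x + 5).
Partial-fraction decomposition: -111/(77*(x + 5)) + 7/(32*(x + 2)) + 31/(112*(x - 2)) - 723/(352*(x - 6)).
Integrate each term: A/(x−a) contributes A·log|x−a|.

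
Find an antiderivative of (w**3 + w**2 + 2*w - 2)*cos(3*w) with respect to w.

Use integration by parts with u = w**3 + w**2 + 2*w - 2, dv = cos(3*w) dw, so v = sin(3*w)/3.
Apply parts 3 times (tabular method): alternate signs, differentiate u down to 0, integrate dv up.

w**3*sin(3*w)/3 + w**2*sin(3*w)/3 + w**2*cos(3*w)/3 + 4*w*sin(3*w)/9 + 2*w*cos(3*w)/9 - 20*sin(3*w)/27 + 4*cos(3*w)/27 + C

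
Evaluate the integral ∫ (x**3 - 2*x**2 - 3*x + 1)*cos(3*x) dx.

x**3*sin(3*x)/3 - 2*x**2*sin(3*x)/3 + x**2*cos(3*x)/3 - 11*x*sin(3*x)/9 - 4*x*cos(3*x)/9 + 13*sin(3*x)/27 - 11*cos(3*x)/27 + C

Use integration by parts with u = x**3 - 2*x**2 - 3*x + 1, dv = cos(3*x) dx, so v = sin(3*x)/3.
Apply parts 3 times (tabular method): alternate signs, differentiate u down to 0, integrate dv up.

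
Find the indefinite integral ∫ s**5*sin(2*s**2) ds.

-s**4*cos(2*s**2)/4 + s**2*sin(2*s**2)/4 + cos(2*s**2)/8 + C

Let u = s², du = 2s ds; rewrite as (1/2)∫ u^2·sin(2u) du.
Now integrate by parts 2 times.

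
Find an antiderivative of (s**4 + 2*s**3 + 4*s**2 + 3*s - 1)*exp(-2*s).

Use integration by parts with u = s**4 + 2*s**3 + 4*s**2 + 3*s - 1, dv = exp(-2*s) ds, so v = -exp(-2*s)/2.
Apply parts 4 times (tabular method): alternate signs, differentiate u down to 0, integrate dv up.

(-2*s**4 - 8*s**3 - 20*s**2 - 26*s - 11)*exp(-2*s)/4 + C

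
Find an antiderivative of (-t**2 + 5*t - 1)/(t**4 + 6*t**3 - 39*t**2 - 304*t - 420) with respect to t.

Factor the denominator: (t - 7)*(t + 2)*(t + 5)*(t + 6).
Partial-fraction decomposition: 67/(52*(t + 6)) - 17/(12*(t + 5)) + 5/(36*(t + 2)) - 5/(468*(t - 7)).
Integrate each term: A/(t−a) contributes A·log|t−a|.

-5*log(t - 7)/468 + 5*log(t + 2)/36 - 17*log(t + 5)/12 + 67*log(t + 6)/52 + C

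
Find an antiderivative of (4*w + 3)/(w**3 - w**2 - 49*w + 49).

31*log(w - 7)/84 - 7*log(w - 1)/48 - 25*log(w + 7)/112 + C

Factor the denominator: (w - 7)*(w - 1)*(w + 7).
Partial-fraction decomposition: -25/(112*(w + 7)) - 7/(48*(w - 1)) + 31/(84*(w - 7)).
Integrate each term: A/(w−a) contributes A·log|w−a|.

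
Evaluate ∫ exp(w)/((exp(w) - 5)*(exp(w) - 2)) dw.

Let u = e^w, du = e^w dw.
The integral becomes ∫ du/((u-5)(u-2)); decompose into partial fractions.

log(exp(w) - 5)/3 - log(exp(w) - 2)/3 + C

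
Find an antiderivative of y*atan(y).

y**2*atan(y)/2 - y/2 + atan(y)/2 + C

Use integration by parts with u = arctan(y), dv = y dy.
Then du = 1/(y**2 + 1) dy.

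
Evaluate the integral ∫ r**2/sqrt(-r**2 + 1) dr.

Substitute r = sin(θ), so dr = cos(θ) dθ and the radical becomes sqrt(-r**2 + 1) = cos(θ) by the Pythagorean identity.
Integrate the resulting trig expression in θ, then back-substitute θ = asin(r), sin(θ) = r, cos(θ) = sqrt(-r**2 + 1) (absorbing any constant into C).

-r*sqrt(-r**2 + 1)/2 + asin(r)/2 + C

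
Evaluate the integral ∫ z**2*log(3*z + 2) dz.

Use integration by parts with u = log(3*z + 2), dv = z**2 dz.
Then du = 3/(3*z + 2) dz and v = z**3/3.

z**3*log(3*z + 2)/3 - z**3/9 + z**2/9 - 4*z/27 + 8*log(3*z + 2)/81 + C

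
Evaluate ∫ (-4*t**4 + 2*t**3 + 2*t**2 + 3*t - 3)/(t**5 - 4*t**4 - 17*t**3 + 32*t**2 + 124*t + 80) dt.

-1094*log(t - 5)/147 + 19*log(t - 4)/4 - log(t + 1)/3 - 191*log(t + 2)/196 - 27/(14*t + 28) + C

Factor the denominator: (t - 5)*(t - 4)*(t + 1)*(t + 2)**2.
Partial-fraction decomposition: -191/(196*(t + 2)) + 27/(14*(t + 2)**2) - 1/(3*(t + 1)) + 19/(4*(t - 4)) - 1094/(147*(t - 5)).
Integrate each term; A/(t−a) gives A·log|t−a|; A/(t−a)² gives −A/(t−a).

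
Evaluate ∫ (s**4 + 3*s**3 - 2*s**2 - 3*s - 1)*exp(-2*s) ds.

Use integration by parts with u = s**4 + 3*s**3 - 2*s**2 - 3*s - 1, dv = exp(-2*s) ds, so v = -exp(-2*s)/2.
Apply parts 4 times (tabular method): alternate signs, differentiate u down to 0, integrate dv up.

(-4*s**4 - 20*s**3 - 22*s**2 - 10*s - 1)*exp(-2*s)/8 + C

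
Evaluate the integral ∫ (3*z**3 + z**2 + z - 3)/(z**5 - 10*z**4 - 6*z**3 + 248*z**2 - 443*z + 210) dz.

541*log(z - 7)/216 - 687*log(z - 6)/275 + 31*log(z - 1)/450 - 179*log(z + 5)/2376 - 1/(90*z - 90) + C

Factor the denominator: (z - 7)*(z - 6)*(z - 1)**2*(z + 5).
Partial-fraction decomposition: -179/(2376*(z + 5)) + 31/(450*(z - 1)) + 1/(90*(z - 1)**2) - 687/(275*(z - 6)) + 541/(216*(z - 7)).
Integrate each term; A/(z−a) gives A·log|z−a|; A/(z−a)² gives −A/(z−a).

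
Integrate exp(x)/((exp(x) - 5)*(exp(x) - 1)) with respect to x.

log(exp(x) - 5)/4 - log(exp(x) - 1)/4 + C

Let u = e^x, du = e^x dx.
The integral becomes ∫ du/((u-5)(u-1)); decompose into partial fractions.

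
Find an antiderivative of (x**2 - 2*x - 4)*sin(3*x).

Use integration by parts with u = x**2 - 2*x - 4, dv = sin(3*x) dx, so v = -cos(3*x)/3.
Apply parts 2 times (tabular method): alternate signs, differentiate u down to 0, integrate dv up.

-x**2*cos(3*x)/3 + 2*x*sin(3*x)/9 + 2*x*cos(3*x)/3 - 2*sin(3*x)/9 + 38*cos(3*x)/27 + C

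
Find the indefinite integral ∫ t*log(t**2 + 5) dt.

t**2*log(t**2 + 5)/2 - t**2/2 + 5*log(t**2 + 5)/2 + C

Let u = t**2 + 5, so du = (2*t) dt.
The integral becomes (1/2)·∫ log(u) du; integrate by parts with u′=log(u), dv′=du.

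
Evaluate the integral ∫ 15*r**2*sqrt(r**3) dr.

10*(r**3)**(3/2)/3 + C

Let u = r**3, so du = (3*r**2) dr.
Rewriting, the integral becomes 5·∫ √u du = 5·(2/3)u^(3/2).
Substituting back, u = r**3.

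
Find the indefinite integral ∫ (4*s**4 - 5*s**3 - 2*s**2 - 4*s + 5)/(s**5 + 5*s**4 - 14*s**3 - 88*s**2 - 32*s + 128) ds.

661*log(s - 4)/1152 + 2*log(s - 1)/225 + 109*log(s + 2)/72 + 6091*log(s + 4)/3200 + 1333/(80*s + 320) + C

Factor the denominator: (s - 4)*(s - 1)*(s + 2)*(s + 4)**2.
Partial-fraction decomposition: 6091/(3200*(s + 4)) - 1333/(80*(s + 4)**2) + 109/(72*(s + 2)) + 2/(225*(s - 1)) + 661/(1152*(s - 4)).
Integrate each term; A/(s−a) gives A·log|s−a|; A/(s−a)² gives −A/(s−a).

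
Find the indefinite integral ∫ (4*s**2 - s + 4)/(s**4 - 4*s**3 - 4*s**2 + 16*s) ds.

Factor the denominator: s*(s - 4)*(s - 2)*(s + 2).
Partial-fraction decomposition: -11/(24*(s + 2)) - 9/(8*(s - 2)) + 4/(3*(s - 4)) + 1/(4*s).
Integrate each term: A/(s−a) contributes A·log|s−a|.

log(s)/4 + 4*log(s - 4)/3 - 9*log(s - 2)/8 - 11*log(s + 2)/24 + C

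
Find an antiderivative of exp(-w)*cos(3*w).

Let I denote the integral. Integrate by parts with u = cos(3*w), dv = exp(-w) dw, so v = -exp(-w): I = -exp(-w)*cos(3*w) − 3·∫ exp(-w)*sin(3*w) dw.
Apply parts again with u = sin(3*w), dv = exp(-w) dw: ∫ exp(-w)*sin(3*w) dw = -exp(-w)*sin(3*w) + 3·I. Substituting back brings back I: I = 3*exp(-w)*sin(3*w) - exp(-w)*cos(3*w) − 9·I.
Solving for I: (1 + 9)·I equals the remaining terms, so I = (1/10)·(3*exp(-w)*sin(3*w) - exp(-w)*cos(3*w)).

3*exp(-w)*sin(3*w)/10 - exp(-w)*cos(3*w)/10 + C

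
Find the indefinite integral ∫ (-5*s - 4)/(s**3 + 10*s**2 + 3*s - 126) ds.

-19*log(s - 3)/90 - 26*log(s + 6)/9 + 31*log(s + 7)/10 + C

Factor the denominator: (s - 3)*(s + 6)*(s + 7).
Partial-fraction decomposition: 31/(10*(s + 7)) - 26/(9*(s + 6)) - 19/(90*(s - 3)).
Integrate each term: A/(s−a) contributes A·log|s−a|.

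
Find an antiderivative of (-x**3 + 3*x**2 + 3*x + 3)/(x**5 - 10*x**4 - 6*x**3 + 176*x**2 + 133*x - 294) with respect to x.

-833*log(x - 7)/12150 + log(x - 1)/54 - 17*log(x + 2)/243 + 3*log(x + 3)/25 + 43/(135*x - 945) + C

Factor the denominator: (x - 7)**2*(x - 1)*(x + 2)*(x + 3).
Partial-fraction decomposition: 3/(25*(x + 3)) - 17/(243*(x + 2)) + 1/(54*(x - 1)) - 833/(12150*(x - 7)) - 43/(135*(x - 7)**2).
Integrate each term; A/(x−a) gives A·log|x−a|; A/(x−a)² gives −A/(x−a).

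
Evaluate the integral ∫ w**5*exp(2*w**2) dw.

Let u = w², du = 2w dw; rewrite as (1/2)∫ u^2·exp(2u) du.
Now integrate by parts 2 times.

(2*w**4 - 2*w**2 + 1)*exp(2*w**2)/8 + C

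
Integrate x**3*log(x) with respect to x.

x**4*log(x)/4 - x**4/16 + C

Use integration by parts with u = log(x), dv = x**3 dx.
Then du = 1/x dx and v = x**4/4.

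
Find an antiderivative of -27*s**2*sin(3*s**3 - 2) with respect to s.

Let u = 3*s**3 - 2, so du = (9*s**2) ds.
Rewriting, the integral becomes -3·∫ sin(u) du = -3·-cos(u).
Substituting back, u = 3*s**3 - 2.

3*cos(3*s**3 - 2) + C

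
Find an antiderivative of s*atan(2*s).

s**2*atan(2*s)/2 - s/4 + atan(2*s)/8 + C

Use integration by parts with u = arctan(2*s), dv = s ds.
Then du = 2/(4*s**2 + 1) ds.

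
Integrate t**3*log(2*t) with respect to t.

Use integration by parts with u = log(2*t), dv = t**3 dt.
Then du = 1/t dt and v = t**4/4.

t**4*(log(t) + log(2))/4 - t**4/16 + C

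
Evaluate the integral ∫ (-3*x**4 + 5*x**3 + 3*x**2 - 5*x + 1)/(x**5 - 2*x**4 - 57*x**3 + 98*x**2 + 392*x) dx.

Factor the denominator: x*(x - 7)*(x - 4)*(x + 2)*(x + 7).
Partial-fraction decomposition: -1747/(1078*(x + 7)) + 13/(108*(x + 2)) + 419/(792*(x - 4)) - 5375/(2646*(x - 7)) + 1/(392*x).
Integrate each term: A/(x−a) contributes A·log|x−a|.

log(x)/392 - 5375*log(x - 7)/2646 + 419*log(x - 4)/792 + 13*log(x + 2)/108 - 1747*log(x + 7)/1078 + C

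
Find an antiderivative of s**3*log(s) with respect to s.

Use integration by parts with u = log(s), dv = s**3 ds.
Then du = 1/s ds and v = s**4/4.

s**4*log(s)/4 - s**4/16 + C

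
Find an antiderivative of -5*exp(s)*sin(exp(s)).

Let u = exp(s), so du = (exp(s)) ds.
Rewriting, the integral becomes -5·∫ sin(u) du = -5·-cos(u).
Substituting back, u = exp(s).

5*cos(exp(s)) + C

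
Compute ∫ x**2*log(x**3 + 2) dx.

x**3*log(x**3 + 2)/3 - x**3/3 + 2*log(x**3 + 2)/3 + C

Let u = x**3 + 2, so du = (3*x**2) dx.
The integral becomes (1/3)·∫ log(u) du; integrate by parts with u′=log(u), dv′=du.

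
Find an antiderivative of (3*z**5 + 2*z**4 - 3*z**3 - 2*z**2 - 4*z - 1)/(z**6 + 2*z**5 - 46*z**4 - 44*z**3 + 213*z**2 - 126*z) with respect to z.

log(z)/126 + 1007*log(z - 6)/702 - 19*log(z - 1)/256 - 493*log(z + 3)/1728 + 44661*log(z + 7)/23296 - 1/(32*z - 32) + C

Factor the denominator: z*(z - 6)*(z - 1)**2*(z + 3)*(z + 7).
Partial-fraction decomposition: 44661/(23296*(z + 7)) - 493/(1728*(z + 3)) - 19/(256*(z - 1)) + 1/(32*(z - 1)**2) + 1007/(702*(z - 6)) + 1/(126*z).
Integrate each term; A/(z−a) gives A·log|z−a|; A/(z−a)² gives −A/(z−a).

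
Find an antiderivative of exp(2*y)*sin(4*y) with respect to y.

exp(2*y)*sin(4*y)/10 - exp(2*y)*cos(4*y)/5 + C

Let I denote the integral. Integrate by parts with u = sin(4*y), dv = exp(2*y) dy, so v = exp(2*y)/2: I = exp(2*y)*sin(4*y)/2 − 2·∫ exp(2*y)*cos(4*y) dy.
Apply parts again with u = cos(4*y), dv = exp(2*y) dy: ∫ exp(2*y)*cos(4*y) dy = exp(2*y)*cos(4*y)/2 + 2·I. Substituting back brings back I: I = exp(2*y)*sin(4*y)/2 - exp(2*y)*cos(4*y) − 4·I.
Solving for I: (1 + 4)·I equals the remaining terms, so I = (1/5)·(exp(2*y)*sin(4*y)/2 - exp(2*y)*cos(4*y)).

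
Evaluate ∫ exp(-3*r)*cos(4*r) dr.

4*exp(-3*r)*sin(4*r)/25 - 3*exp(-3*r)*cos(4*r)/25 + C

Let I denote the integral. Integrate by parts with u = cos(4*r), dv = exp(-3*r) dr, so v = -exp(-3*r)/3: I = -exp(-3*r)*cos(4*r)/3 − (4/3)·∫ exp(-3*r)*sin(4*r) dr.
Apply parts again with u = sin(4*r), dv = exp(-3*r) dr: ∫ exp(-3*r)*sin(4*r) dr = -exp(-3*r)*sin(4*r)/3 + (4/3)·I. Substituting back brings back I: I = 4*exp(-3*r)*sin(4*r)/9 - exp(-3*r)*cos(4*r)/3 − (16/9)·I.
Solving for I: (1 + 16/9)·I equals the remaining terms, so I = (9/25)·(4*exp(-3*r)*sin(4*r)/9 - exp(-3*r)*cos(4*r)/3).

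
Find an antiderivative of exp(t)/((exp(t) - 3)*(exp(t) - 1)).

Let u = e^t, du = e^t dt.
The integral becomes ∫ du/((u-3)(u-1)); decompose into partial fractions.

log(exp(t) - 3)/2 - log(exp(t) - 1)/2 + C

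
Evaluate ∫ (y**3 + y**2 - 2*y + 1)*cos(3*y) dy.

Use integration by parts with u = y**3 + y**2 - 2*y + 1, dv = cos(3*y) dy, so v = sin(3*y)/3.
Apply parts 3 times (tabular method): alternate signs, differentiate u down to 0, integrate dv up.

y**3*sin(3*y)/3 + y**2*sin(3*y)/3 + y**2*cos(3*y)/3 - 8*y*sin(3*y)/9 + 2*y*cos(3*y)/9 + 7*sin(3*y)/27 - 8*cos(3*y)/27 + C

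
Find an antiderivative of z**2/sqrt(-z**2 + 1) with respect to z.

-z*sqrt(-z**2 + 1)/2 + asin(z)/2 + C

Substitute z = sin(θ), so dz = cos(θ) dθ and the radical becomes sqrt(-z**2 + 1) = cos(θ) by the Pythagorean identity.
Integrate the resulting trig expression in θ, then back-substitute θ = asin(z), sin(θ) = z, cos(θ) = sqrt(-z**2 + 1) (absorbing any constant into C).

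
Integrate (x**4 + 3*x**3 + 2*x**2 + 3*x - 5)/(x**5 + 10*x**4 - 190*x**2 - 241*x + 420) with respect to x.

487*log(x - 4)/2079 - log(x - 1)/144 + log(x + 3)/56 - 35*log(x + 5)/27 + 361*log(x + 7)/176 + C

Factor the denominator: (x - 4)*(x - 1)*(x + 3)*(x + 5)*(x + 7).
Partial-fraction decomposition: 361/(176*(x + 7)) - 35/(27*(x + 5)) + 1/(56*(x + 3)) - 1/(144*(x - 1)) + 487/(2079*(x - 4)).
Integrate each term: A/(x−a) contributes A·log|x−a|.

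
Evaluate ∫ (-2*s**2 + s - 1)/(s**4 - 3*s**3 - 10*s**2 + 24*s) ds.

-log(s)/24 - 29*log(s - 4)/56 + 7*log(s - 2)/20 + 22*log(s + 3)/105 + C

Factor the denominator: s*(s - 4)*(s - 2)*(s + 3).
Partial-fraction decomposition: 22/(105*(s + 3)) + 7/(20*(s - 2)) - 29/(56*(s - 4)) - 1/(24*s).
Integrate each term: A/(s−a) contributes A·log|s−a|.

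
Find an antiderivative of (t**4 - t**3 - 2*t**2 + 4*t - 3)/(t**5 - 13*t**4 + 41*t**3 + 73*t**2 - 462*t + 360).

Factor the denominator: (t - 6)*(t - 5)*(t - 4)*(t - 1)*(t + 3).
Partial-fraction decomposition: 25/(672*(t + 3)) + 1/(240*(t - 1)) + 173/(42*(t - 4)) - 467/(32*(t - 5)) + 343/(30*(t - 6)).
Integrate each term: A/(t−a) contributes A·log|t−a|.

343*log(t - 6)/30 - 467*log(t - 5)/32 + 173*log(t - 4)/42 + log(t - 1)/240 + 25*log(t + 3)/672 + C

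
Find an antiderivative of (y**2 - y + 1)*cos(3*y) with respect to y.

y**2*sin(3*y)/3 - y*sin(3*y)/3 + 2*y*cos(3*y)/9 + 7*sin(3*y)/27 - cos(3*y)/9 + C

Use integration by parts with u = y**2 - y + 1, dv = cos(3*y) dy, so v = sin(3*y)/3.
Apply parts 2 times (tabular method): alternate signs, differentiate u down to 0, integrate dv up.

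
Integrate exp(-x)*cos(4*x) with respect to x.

4*exp(-x)*sin(4*x)/17 - exp(-x)*cos(4*x)/17 + C

Let I denote the integral. Integrate by parts with u = cos(4*x), dv = exp(-x) dx, so v = -exp(-x): I = -exp(-x)*cos(4*x) − 4·∫ exp(-x)*sin(4*x) dx.
Apply parts again with u = sin(4*x), dv = exp(-x) dx: ∫ exp(-x)*sin(4*x) dx = -exp(-x)*sin(4*x) + 4·I. Substituting back brings back I: I = 4*exp(-x)*sin(4*x) - exp(-x)*cos(4*x) − 16·I.
Solving for I: (1 + 16)·I equals the remaining terms, so I = (1/17)·(4*exp(-x)*sin(4*x) - exp(-x)*cos(4*x)).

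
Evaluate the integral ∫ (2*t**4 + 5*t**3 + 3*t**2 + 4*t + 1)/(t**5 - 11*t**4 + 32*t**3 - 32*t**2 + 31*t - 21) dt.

2231*log(t - 7)/400 - 337*log(t - 3)/80 + 5*log(t - 1)/8 + log(t**2 + 1)/200 - 3*atan(t)/100 + C

Factor the denominator: (t - 7)*(t - 3)*(t - 1)*(t**2 + 1).
Partial-fraction decomposition: (t - 3)/(100*(t**2 + 1)) + 5/(8*(t - 1)) - 337/(80*(t - 3)) + 2231/(400*(t - 7)).
Integrate each term; A/(t−a) gives A·log|t−a|; the (Bt+D)/(t²+p²) term gives a log and an atan.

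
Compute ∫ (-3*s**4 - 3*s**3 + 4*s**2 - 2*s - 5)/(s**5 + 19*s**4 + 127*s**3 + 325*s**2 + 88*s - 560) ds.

Factor the denominator: (s - 1)*(s + 4)**2*(s + 5)*(s + 7).
Partial-fraction decomposition: -5969/(144*(s + 7)) + 465/(4*(s + 5)) - 17503/(225*(s + 4)) + 509/(15*(s + 4)**2) - 3/(400*(s - 1)).
Integrate each term; A/(s−a) gives A·log|s−a|; A/(s−a)² gives −A/(s−a).

-3*log(s - 1)/400 - 17503*log(s + 4)/225 + 465*log(s + 5)/4 - 5969*log(s + 7)/144 - 509/(15*s + 60) + C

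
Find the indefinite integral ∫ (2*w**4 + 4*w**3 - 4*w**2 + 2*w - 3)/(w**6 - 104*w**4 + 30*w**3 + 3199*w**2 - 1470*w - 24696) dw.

Factor the denominator: (w - 7)*(w - 6)*(w - 4)*(w + 3)*(w + 7)**2.
Partial-fraction decomposition: -2098289/(32064032*(w + 7)) + 3217/(8008*(w + 7)**2) - 1/(1120*(w + 3)) + 709/(5082*(w - 4)) - 369/(338*(w - 6)) + 5989/(5880*(w - 7)).
Integrate each term; A/(w−a) gives A·log|w−a|; A/(w−a)² gives −A/(w−a).

5989*log(w - 7)/5880 - 369*log(w - 6)/338 + 709*log(w - 4)/5082 - log(w + 3)/1120 - 2098289*log(w + 7)/32064032 - 3217/(8008*w + 56056) + C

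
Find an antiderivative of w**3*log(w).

Use integration by parts with u = log(w), dv = w**3 dw.
Then du = 1/w dw and v = w**4/4.

w**4*log(w)/4 - w**4/16 + C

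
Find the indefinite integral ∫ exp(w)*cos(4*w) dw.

4*exp(w)*sin(4*w)/17 + exp(w)*cos(4*w)/17 + C

Let I denote the integral. Integrate by parts with u = cos(4*w), dv = exp(w) dw, so v = exp(w): I = exp(w)*cos(4*w) + 4·∫ exp(w)*sin(4*w) dw.
Apply parts again with u = sin(4*w), dv = exp(w) dw: ∫ exp(w)*sin(4*w) dw = exp(w)*sin(4*w) − 4·I. Substituting back brings back I: I = 4*exp(w)*sin(4*w) + exp(w)*cos(4*w) − 16·I.
Solving for I: (1 + 16)·I equals the remaining terms, so I = (1/17)·(4*exp(w)*sin(4*w) + exp(w)*cos(4*w)).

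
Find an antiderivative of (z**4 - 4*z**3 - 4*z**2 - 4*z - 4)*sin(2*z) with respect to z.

-z**4*cos(2*z)/2 + z**3*sin(2*z) + 2*z**3*cos(2*z) - 3*z**2*sin(2*z) + 7*z**2*cos(2*z)/2 - 7*z*sin(2*z)/2 - z*cos(2*z) + sin(2*z)/2 + cos(2*z)/4 + C

Use integration by parts with u = z**4 - 4*z**3 - 4*z**2 - 4*z - 4, dv = sin(2*z) dz, so v = -cos(2*z)/2.
Apply parts 4 times (tabular method): alternate signs, differentiate u down to 0, integrate dv up.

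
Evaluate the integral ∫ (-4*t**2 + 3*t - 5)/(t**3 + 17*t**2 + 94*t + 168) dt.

-27*log(t + 4)/2 + 167*log(t + 6)/2 - 74*log(t + 7) + C

Factor the denominator: (t + 4)*(t + 6)*(t + 7).
Partial-fraction decomposition: -74/(t + 7) + 167/(2*(t + 6)) - 27/(2*(t + 4)).
Integrate each term: A/(t−a) contributes A·log|t−a|.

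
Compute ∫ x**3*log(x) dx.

x**4*log(x)/4 - x**4/16 + C

Use integration by parts with u = log(x), dv = x**3 dx.
Then du = 1/x dx and v = x**4/4.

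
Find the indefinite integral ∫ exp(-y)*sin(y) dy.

Let I denote the integral. Integrate by parts with u = sin(y), dv = exp(-y) dy, so v = -exp(-y): I = -exp(-y)*sin(y) + ∫ exp(-y)*cos(y) dy.
Apply parts again with u = cos(y), dv = exp(-y) dy: ∫ exp(-y)*cos(y) dy = -exp(-y)*cos(y) − I. Substituting back brings back I: I = -exp(-y)*sin(y) - exp(-y)*cos(y) − I.
Solving for I: (1 + 1)·I equals the remaining terms, so I = (1/2)·(-exp(-y)*sin(y) - exp(-y)*cos(y)).

-exp(-y)*sin(y)/2 - exp(-y)*cos(y)/2 + C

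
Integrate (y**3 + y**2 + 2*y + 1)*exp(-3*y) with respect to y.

(-9*y**3 - 18*y**2 - 30*y - 19)*exp(-3*y)/27 + C

Use integration by parts with u = y**3 + y**2 + 2*y + 1, dv = exp(-3*y) dy, so v = -exp(-3*y)/3.
Apply parts 3 times (tabular method): alternate signs, differentiate u down to 0, integrate dv up.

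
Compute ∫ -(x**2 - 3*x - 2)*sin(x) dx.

Use integration by parts with u = x**2 - 3*x - 2, dv = -sin(x) dx, so v = cos(x).
Apply parts 2 times (tabular method): alternate signs, differentiate u down to 0, integrate dv up.

x**2*cos(x) - 2*x*sin(x) - 3*x*cos(x) + 3*sin(x) - 4*cos(x) + C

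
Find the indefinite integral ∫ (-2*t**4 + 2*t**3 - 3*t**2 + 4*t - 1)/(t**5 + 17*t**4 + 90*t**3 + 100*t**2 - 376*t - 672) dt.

Factor the denominator: (t - 2)*(t + 2)*(t + 4)*(t + 6)*(t + 7).
Partial-fraction decomposition: -1888/(45*(t + 7)) + 3157/(64*(t + 6)) - 235/(24*(t + 4)) + 69/(160*(t + 2)) - 7/(576*(t - 2)).
Integrate each term: A/(t−a) contributes A·log|t−a|.

-7*log(t - 2)/576 + 69*log(t + 2)/160 - 235*log(t + 4)/24 + 3157*log(t + 6)/64 - 1888*log(t + 7)/45 + C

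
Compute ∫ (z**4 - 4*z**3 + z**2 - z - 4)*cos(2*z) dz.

Use integration by parts with u = z**4 - 4*z**3 + z**2 - z - 4, dv = cos(2*z) dz, so v = sin(2*z)/2.
Apply parts 4 times (tabular method): alternate signs, differentiate u down to 0, integrate dv up.

z**4*sin(2*z)/2 - 2*z**3*sin(2*z) + z**3*cos(2*z) - z**2*sin(2*z) - 3*z**2*cos(2*z) + 5*z*sin(2*z)/2 - z*cos(2*z) - 3*sin(2*z)/2 + 5*cos(2*z)/4 + C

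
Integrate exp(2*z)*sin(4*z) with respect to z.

exp(2*z)*sin(4*z)/10 - exp(2*z)*cos(4*z)/5 + C

Let I denote the integral. Integrate by parts with u = sin(4*z), dv = exp(2*z) dz, so v = exp(2*z)/2: I = exp(2*z)*sin(4*z)/2 − 2·∫ exp(2*z)*cos(4*z) dz.
Apply parts again with u = cos(4*z), dv = exp(2*z) dz: ∫ exp(2*z)*cos(4*z) dz = exp(2*z)*cos(4*z)/2 + 2·I. Substituting back brings back I: I = exp(2*z)*sin(4*z)/2 - exp(2*z)*cos(4*z) − 4·I.
Solving for I: (1 + 4)·I equals the remaining terms, so I = (1/5)·(exp(2*z)*sin(4*z)/2 - exp(2*z)*cos(4*z)).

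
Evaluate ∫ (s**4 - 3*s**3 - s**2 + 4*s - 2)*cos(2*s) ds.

s**4*sin(2*s)/2 - 3*s**3*sin(2*s)/2 + s**3*cos(2*s) - 2*s**2*sin(2*s) - 9*s**2*cos(2*s)/4 + 17*s*sin(2*s)/4 - 2*s*cos(2*s) + 17*cos(2*s)/8 + C

Use integration by parts with u = s**4 - 3*s**3 - s**2 + 4*s - 2, dv = cos(2*s) ds, so v = sin(2*s)/2.
Apply parts 4 times (tabular method): alternate signs, differentiate u down to 0, integrate dv up.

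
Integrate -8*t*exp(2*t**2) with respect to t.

-2*exp(2*t**2) + C

Let u = 2*t**2, so du = (4*t) dt.
Rewriting, the integral becomes -2·∫ e^u du = -2·e^u.
Substituting back, u = 2*t**2.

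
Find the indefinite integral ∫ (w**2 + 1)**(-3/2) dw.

w/sqrt(w**2 + 1) + C

Substitute w = tan(θ), so dw = sec(θ)^2 dθ and the radical becomes sqrt(w**2 + 1) = sec(θ) by the Pythagorean identity.
Integrate the resulting trig expression in θ, then back-substitute tan(θ) = w, sec(θ) = sqrt(w**2 + 1) (absorbing any constant into C).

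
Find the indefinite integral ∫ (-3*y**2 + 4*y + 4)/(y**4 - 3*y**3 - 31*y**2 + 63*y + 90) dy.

Factor the denominator: (y - 6)*(y - 3)*(y + 1)*(y + 5).
Partial-fraction decomposition: 91/(352*(y + 5)) - 3/(112*(y + 1)) + 11/(96*(y - 3)) - 80/(231*(y - 6)).
Integrate each term: A/(y−a) contributes A·log|y−a|.

-80*log(y - 6)/231 + 11*log(y - 3)/96 - 3*log(y + 1)/112 + 91*log(y + 5)/352 + C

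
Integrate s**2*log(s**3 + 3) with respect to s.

s**3*log(s**3 + 3)/3 - s**3/3 + log(s**3 + 3) + C

Let u = s**3 + 3, so du = (3*s**2) ds.
The integral becomes (1/3)·∫ log(u) du; integrate by parts with u′=log(u), dv′=du.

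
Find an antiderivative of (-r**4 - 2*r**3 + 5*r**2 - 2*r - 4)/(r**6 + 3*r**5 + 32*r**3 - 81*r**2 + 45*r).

-4*log(r)/45 + 13*log(r - 1)/225 + 61*log(r + 5)/1530 - 67*log(r**2 + 9)/15300 - 673*atan(r/3)/2550 + 1/(15*r - 15) + C

Factor the denominator: r*(r - 1)**2*(r + 5)*(r**2 + 9).
Partial-fraction decomposition: -(67*r + 6057)/(7650*(r**2 + 9)) + 61/(1530*(r + 5)) + 13/(225*(r - 1)) - 1/(15*(r - 1)**2) - 4/(45*r).
Integrate each term; A/(r−a) gives A·log|r−a|; the (Br+D)/(r²+p²) term gives a log and an atan.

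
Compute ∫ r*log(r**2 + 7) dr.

Let u = r**2 + 7, so du = (2*r) dr.
The integral becomes (1/2)·∫ log(u) du; integrate by parts with u′=log(u), dv′=du.

r**2*log(r**2 + 7)/2 - r**2/2 + 7*log(r**2 + 7)/2 + C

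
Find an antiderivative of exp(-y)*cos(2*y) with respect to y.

2*exp(-y)*sin(2*y)/5 - exp(-y)*cos(2*y)/5 + C

Let I denote the integral. Integrate by parts with u = cos(2*y), dv = exp(-y) dy, so v = -exp(-y): I = -exp(-y)*cos(2*y) − 2·∫ exp(-y)*sin(2*y) dy.
Apply parts again with u = sin(2*y), dv = exp(-y) dy: ∫ exp(-y)*sin(2*y) dy = -exp(-y)*sin(2*y) + 2·I. Substituting back brings back I: I = 2*exp(-y)*sin(2*y) - exp(-y)*cos(2*y) − 4·I.
Solving for I: (1 + 4)·I equals the remaining terms, so I = (1/5)·(2*exp(-y)*sin(2*y) - exp(-y)*cos(2*y)).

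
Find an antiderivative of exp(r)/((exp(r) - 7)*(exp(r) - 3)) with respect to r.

Let u = e^r, du = e^r dr.
The integral becomes ∫ du/((u-3)(u-7)); decompose into partial fractions.

log(exp(r) - 7)/4 - log(exp(r) - 3)/4 + C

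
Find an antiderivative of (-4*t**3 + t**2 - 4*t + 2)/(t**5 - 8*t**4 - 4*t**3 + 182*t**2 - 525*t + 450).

Factor the denominator: (t - 5)*(t - 3)**2*(t - 2)*(t + 5).
Partial-fraction decomposition: 547/(4480*(t + 5)) + 34/(21*(t - 2)) + 303/(128*(t - 3)) + 109/(16*(t - 3)**2) - 493/(120*(t - 5)).
Integrate each term; A/(t−a) gives A·log|t−a|; A/(t−a)² gives −A/(t−a).

-493*log(t - 5)/120 + 303*log(t - 3)/128 + 34*log(t - 2)/21 + 547*log(t + 5)/4480 - 109/(16*t - 48) + C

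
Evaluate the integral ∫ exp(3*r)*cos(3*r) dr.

exp(3*r)*sin(3*r)/6 + exp(3*r)*cos(3*r)/6 + C

Let I denote the integral. Integrate by parts with u = cos(3*r), dv = exp(3*r) dr, so v = exp(3*r)/3: I = exp(3*r)*cos(3*r)/3 + ∫ exp(3*r)*sin(3*r) dr.
Apply parts again with u = sin(3*r), dv = exp(3*r) dr: ∫ exp(3*r)*sin(3*r) dr = exp(3*r)*sin(3*r)/3 − I. Substituting back brings back I: I = exp(3*r)*sin(3*r)/3 + exp(3*r)*cos(3*r)/3 − I.
Solving for I: (1 + 1)·I equals the remaining terms, so I = (1/2)·(exp(3*r)*sin(3*r)/3 + exp(3*r)*cos(3*r)/3).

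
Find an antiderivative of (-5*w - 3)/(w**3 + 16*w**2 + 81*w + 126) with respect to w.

Factor the denominator: (w + 3)*(w + 6)*(w + 7).
Partial-fraction decomposition: 8/(w + 7) - 9/(w + 6) + 1/(w + 3).
Integrate each term: A/(w−a) contributes A·log|w−a|.

log(w + 3) - 9*log(w + 6) + 8*log(w + 7) + C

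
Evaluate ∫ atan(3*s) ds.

s*atan(3*s) - log(9*s**2 + 1)/6 + C

Use integration by parts with u = arctan(3*s), dv = ds.
Then du = 3/(9*s**2 + 1) ds.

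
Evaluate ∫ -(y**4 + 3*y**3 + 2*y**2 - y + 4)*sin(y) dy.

y**4*cos(y) - 4*y**3*sin(y) + 3*y**3*cos(y) - 9*y**2*sin(y) - 10*y**2*cos(y) + 20*y*sin(y) - 19*y*cos(y) + 19*sin(y) + 24*cos(y) + C

Use integration by parts with u = y**4 + 3*y**3 + 2*y**2 - y + 4, dv = -sin(y) dy, so v = cos(y).
Apply parts 4 times (tabular method): alternate signs, differentiate u down to 0, integrate dv up.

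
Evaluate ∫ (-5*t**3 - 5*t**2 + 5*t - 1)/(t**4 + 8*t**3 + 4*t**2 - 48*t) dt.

Factor the denominator: t*(t - 2)*(t + 4)*(t + 6).
Partial-fraction decomposition: -869/(96*(t + 6)) + 73/(16*(t + 4)) - 17/(32*(t - 2)) + 1/(48*t).
Integrate each term: A/(t−a) contributes A·log|t−a|.

log(t)/48 - 17*log(t - 2)/32 + 73*log(t + 4)/16 - 869*log(t + 6)/96 + C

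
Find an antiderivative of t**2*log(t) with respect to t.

Use integration by parts with u = log(t), dv = t**2 dt.
Then du = 1/t dt and v = t**3/3.

t**3*log(t)/3 - t**3/9 + C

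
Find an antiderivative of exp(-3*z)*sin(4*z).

-3*exp(-3*z)*sin(4*z)/25 - 4*exp(-3*z)*cos(4*z)/25 + C

Let I denote the integral. Integrate by parts with u = sin(4*z), dv = exp(-3*z) dz, so v = -exp(-3*z)/3: I = -exp(-3*z)*sin(4*z)/3 + (4/3)·∫ exp(-3*z)*cos(4*z) dz.
Apply parts again with u = cos(4*z), dv = exp(-3*z) dz: ∫ exp(-3*z)*cos(4*z) dz = -exp(-3*z)*cos(4*z)/3 − (4/3)·I. Substituting back brings back I: I = -exp(-3*z)*sin(4*z)/3 - 4*exp(-3*z)*cos(4*z)/9 − (16/9)·I.
Solving for I: (1 + 16/9)·I equals the remaining terms, so I = (9/25)·(-exp(-3*z)*sin(4*z)/3 - 4*exp(-3*z)*cos(4*z)/9).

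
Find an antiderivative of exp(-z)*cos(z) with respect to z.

Let I denote the integral. Integrate by parts with u = cos(z), dv = exp(-z) dz, so v = -exp(-z): I = -exp(-z)*cos(z) − ∫ exp(-z)*sin(z) dz.
Apply parts again with u = sin(z), dv = exp(-z) dz: ∫ exp(-z)*sin(z) dz = -exp(-z)*sin(z) + I. Substituting back brings back I: I = exp(-z)*sin(z) - exp(-z)*cos(z) − I.
Solving for I: (1 + 1)·I equals the remaining terms, so I = (1/2)·(exp(-z)*sin(z) - exp(-z)*cos(z)).

exp(-z)*sin(z)/2 - exp(-z)*cos(z)/2 + C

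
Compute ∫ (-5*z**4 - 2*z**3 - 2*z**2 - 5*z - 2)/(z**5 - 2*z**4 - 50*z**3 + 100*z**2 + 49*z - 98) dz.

-6413*log(z - 7)/1680 + 116*log(z - 2)/135 - log(z - 1)/6 + log(z + 1)/144 - 1423*log(z + 7)/756 + C

Factor the denominator: (z - 7)*(z - 2)*(z - 1)*(z + 1)*(z + 7).
Partial-fraction decomposition: -1423/(756*(z + 7)) + 1/(144*(z + 1)) - 1/(6*(z - 1)) + 116/(135*(z - 2)) - 6413/(1680*(z - 7)).
Integrate each term: A/(z−a) contributes A·log|z−a|.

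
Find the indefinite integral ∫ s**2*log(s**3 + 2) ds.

s**3*log(s**3 + 2)/3 - s**3/3 + 2*log(s**3 + 2)/3 + C

Let u = s**3 + 2, so du = (3*s**2) ds.
The integral becomes (1/3)·∫ log(u) du; integrate by parts with u′=log(u), dv′=du.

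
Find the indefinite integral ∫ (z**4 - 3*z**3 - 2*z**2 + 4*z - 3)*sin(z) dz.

-z**4*cos(z) + 4*z**3*sin(z) + 3*z**3*cos(z) - 9*z**2*sin(z) + 14*z**2*cos(z) - 28*z*sin(z) - 22*z*cos(z) + 22*sin(z) - 25*cos(z) + C

Use integration by parts with u = z**4 - 3*z**3 - 2*z**2 + 4*z - 3, dv = sin(z) dz, so v = -cos(z).
Apply parts 4 times (tabular method): alternate signs, differentiate u down to 0, integrate dv up.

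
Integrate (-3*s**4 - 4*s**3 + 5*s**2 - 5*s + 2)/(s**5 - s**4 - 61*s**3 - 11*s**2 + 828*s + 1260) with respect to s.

Factor the denominator: (s - 7)*(s - 5)*(s + 2)*(s + 3)*(s + 6).
Partial-fraction decomposition: -703/(429*(s + 6)) + 73/(240*(s + 3)) + 4/(63*(s + 2)) + 2273/(1232*(s - 5)) - 8363/(2340*(s - 7)).
Integrate each term: A/(s−a) contributes A·log|s−a|.

-8363*log(s - 7)/2340 + 2273*log(s - 5)/1232 + 4*log(s + 2)/63 + 73*log(s + 3)/240 - 703*log(s + 6)/429 + C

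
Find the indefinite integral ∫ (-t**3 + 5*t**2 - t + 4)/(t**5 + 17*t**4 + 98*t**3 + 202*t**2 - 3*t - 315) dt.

Factor the denominator: (t - 1)*(t + 3)**2*(t + 5)*(t + 7).
Partial-fraction decomposition: 599/(256*(t + 7)) - 259/(48*(t + 5)) + 195/(64*(t + 3)) - 79/(32*(t + 3)**2) + 7/(768*(t - 1)).
Integrate each term; A/(t−a) gives A·log|t−a|; A/(t−a)² gives −A/(t−a).

7*log(t - 1)/768 + 195*log(t + 3)/64 - 259*log(t + 5)/48 + 599*log(t + 7)/256 + 79/(32*t + 96) + C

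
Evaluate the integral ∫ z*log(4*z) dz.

z**2*(log(z) + 2*log(2))/2 - z**2/4 + C

Use integration by parts with u = log(4*z), dv = z dz.
Then du = 1/z dz and v = z**2/2.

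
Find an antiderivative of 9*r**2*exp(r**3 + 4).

Let u = r**3 + 4, so du = (3*r**2) dr.
Rewriting, the integral becomes 3·∫ e^u du = 3·e^u.
Substituting back, u = r**3 + 4.

3*exp(r**3 + 4) + C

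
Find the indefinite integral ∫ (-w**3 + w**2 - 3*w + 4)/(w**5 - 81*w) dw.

-4*log(w)/81 - 23*log(w - 3)/324 + 49*log(w + 3)/324 - 5*log(w**2 + 9)/324 - atan(w/3)/9 + C

Factor the denominator: w*(w - 3)*(w + 3)*(w**2 + 9).
Partial-fraction decomposition: -(5*w + 54)/(162*(w**2 + 9)) + 49/(324*(w + 3)) - 23/(324*(w - 3)) - 4/(81*w).
Integrate each term; A/(w−a) gives A·log|w−a|; the (Bw+D)/(w²+p²) term gives a log and an atan.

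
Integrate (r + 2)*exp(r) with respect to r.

Use integration by parts with u = r + 2, dv = exp(r) dr, so v = exp(r).
Apply parts 1 times (tabular method): alternate signs, differentiate u down to 0, integrate dv up.

(r + 1)*exp(r) + C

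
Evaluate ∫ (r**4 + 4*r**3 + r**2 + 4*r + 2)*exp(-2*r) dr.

Use integration by parts with u = r**4 + 4*r**3 + r**2 + 4*r + 2, dv = exp(-2*r) dr, so v = -exp(-2*r)/2.
Apply parts 4 times (tabular method): alternate signs, differentiate u down to 0, integrate dv up.

(-r**4 - 6*r**3 - 10*r**2 - 14*r - 9)*exp(-2*r)/2 + C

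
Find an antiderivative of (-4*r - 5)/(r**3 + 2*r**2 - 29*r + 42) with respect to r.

-17*log(r - 3)/10 + 13*log(r - 2)/9 + 23*log(r + 7)/90 + C

Factor the denominator: (r - 3)*(r - 2)*(r + 7).
Partial-fraction decomposition: 23/(90*(r + 7)) + 13/(9*(r - 2)) - 17/(10*(r - 3)).
Integrate each term: A/(r−a) contributes A·log|r−a|.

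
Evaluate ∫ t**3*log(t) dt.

Use integration by parts with u = log(t), dv = t**3 dt.
Then du = 1/t dt and v = t**4/4.

t**4*log(t)/4 - t**4/16 + C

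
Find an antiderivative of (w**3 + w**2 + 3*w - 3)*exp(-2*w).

Use integration by parts with u = w**3 + w**2 + 3*w - 3, dv = exp(-2*w) dw, so v = -exp(-2*w)/2.
Apply parts 3 times (tabular method): alternate signs, differentiate u down to 0, integrate dv up.

(-4*w**3 - 10*w**2 - 22*w + 1)*exp(-2*w)/8 + C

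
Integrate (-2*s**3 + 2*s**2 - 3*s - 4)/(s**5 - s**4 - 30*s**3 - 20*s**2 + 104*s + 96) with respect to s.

-191*log(s - 6)/1120 + log(s - 2)/16 + log(s + 1)/21 - 13*log(s + 2)/32 + 7*log(s + 4)/15 + C

Factor the denominator: (s - 6)*(s - 2)*(s + 1)*(s + 2)*(s + 4).
Partial-fraction decomposition: 7/(15*(s + 4)) - 13/(32*(s + 2)) + 1/(21*(s + 1)) + 1/(16*(s - 2)) - 191/(1120*(s - 6)).
Integrate each term: A/(s−a) contributes A·log|s−a|.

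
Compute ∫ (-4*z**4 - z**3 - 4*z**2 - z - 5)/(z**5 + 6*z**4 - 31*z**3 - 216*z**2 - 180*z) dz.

log(z)/36 - 505*log(z - 6)/504 - 11*log(z + 1)/140 + 45*log(z + 5)/4 - 5111*log(z + 6)/360 + C

Factor the denominator: z*(z - 6)*(z + 1)*(z + 5)*(z + 6).
Partial-fraction decomposition: -5111/(360*(z + 6)) + 45/(4*(z + 5)) - 11/(140*(z + 1)) - 505/(504*(z - 6)) + 1/(36*z).
Integrate each term: A/(z−a) contributes A·log|z−a|.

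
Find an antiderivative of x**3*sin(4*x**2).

Let u = x², du = 2x dx; rewrite as (1/2)∫ u^1·sin(4u) du.
Now integrate by parts 1 time.

-x**2*cos(4*x**2)/8 + sin(4*x**2)/32 + C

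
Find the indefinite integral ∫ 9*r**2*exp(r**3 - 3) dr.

Let u = r**3 - 3, so du = (3*r**2) dr.
Rewriting, the integral becomes 3·∫ e^u du = 3·e^u.
Substituting back, u = r**3 - 3.

3*exp(r**3 - 3) + C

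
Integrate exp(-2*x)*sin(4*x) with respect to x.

Let I denote the integral. Integrate by parts with u = sin(4*x), dv = exp(-2*x) dx, so v = -exp(-2*x)/2: I = -exp(-2*x)*sin(4*x)/2 + 2·∫ exp(-2*x)*cos(4*x) dx.
Apply parts again with u = cos(4*x), dv = exp(-2*x) dx: ∫ exp(-2*x)*cos(4*x) dx = -exp(-2*x)*cos(4*x)/2 − 2·I. Substituting back brings back I: I = -exp(-2*x)*sin(4*x)/2 - exp(-2*x)*cos(4*x) − 4·I.
Solving for I: (1 + 4)·I equals the remaining terms, so I = (1/5)·(-exp(-2*x)*sin(4*x)/2 - exp(-2*x)*cos(4*x)).

-exp(-2*x)*sin(4*x)/10 - exp(-2*x)*cos(4*x)/5 + C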